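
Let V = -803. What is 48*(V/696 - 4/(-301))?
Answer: -477838/8729 ≈ -54.741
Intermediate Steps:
48*(V/696 - 4/(-301)) = 48*(-803/696 - 4/(-301)) = 48*(-803*1/696 - 4*(-1/301)) = 48*(-803/696 + 4/301) = 48*(-238919/209496) = -477838/8729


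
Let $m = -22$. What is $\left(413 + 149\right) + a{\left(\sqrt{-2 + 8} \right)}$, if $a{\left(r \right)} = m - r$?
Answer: $540 - \sqrt{6} \approx 537.55$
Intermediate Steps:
$a{\left(r \right)} = -22 - r$
$\left(413 + 149\right) + a{\left(\sqrt{-2 + 8} \right)} = \left(413 + 149\right) - \left(22 + \sqrt{-2 + 8}\right) = 562 - \left(22 + \sqrt{6}\right) = 540 - \sqrt{6}$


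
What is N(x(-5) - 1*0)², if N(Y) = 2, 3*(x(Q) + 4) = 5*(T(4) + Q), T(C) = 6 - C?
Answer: 4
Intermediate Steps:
x(Q) = -⅔ + 5*Q/3 (x(Q) = -4 + (5*((6 - 1*4) + Q))/3 = -4 + (5*((6 - 4) + Q))/3 = -4 + (5*(2 + Q))/3 = -4 + (10 + 5*Q)/3 = -4 + (10/3 + 5*Q/3) = -⅔ + 5*Q/3)
N(x(-5) - 1*0)² = 2² = 4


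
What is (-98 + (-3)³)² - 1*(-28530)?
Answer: 44155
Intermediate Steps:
(-98 + (-3)³)² - 1*(-28530) = (-98 - 27)² + 28530 = (-125)² + 28530 = 15625 + 28530 = 44155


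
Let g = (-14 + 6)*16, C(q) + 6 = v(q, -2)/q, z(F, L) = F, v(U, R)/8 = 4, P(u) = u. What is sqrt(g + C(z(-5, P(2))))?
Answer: 3*I*sqrt(390)/5 ≈ 11.849*I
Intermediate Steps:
v(U, R) = 32 (v(U, R) = 8*4 = 32)
C(q) = -6 + 32/q
g = -128 (g = -8*16 = -128)
sqrt(g + C(z(-5, P(2)))) = sqrt(-128 + (-6 + 32/(-5))) = sqrt(-128 + (-6 + 32*(-1/5))) = sqrt(-128 + (-6 - 32/5)) = sqrt(-128 - 62/5) = sqrt(-702/5) = 3*I*sqrt(390)/5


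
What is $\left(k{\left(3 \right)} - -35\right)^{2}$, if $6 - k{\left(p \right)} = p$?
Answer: $1444$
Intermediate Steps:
$k{\left(p \right)} = 6 - p$
$\left(k{\left(3 \right)} - -35\right)^{2} = \left(\left(6 - 3\right) - -35\right)^{2} = \left(\left(6 - 3\right) + 35\right)^{2} = \left(3 + 35\right)^{2} = 38^{2} = 1444$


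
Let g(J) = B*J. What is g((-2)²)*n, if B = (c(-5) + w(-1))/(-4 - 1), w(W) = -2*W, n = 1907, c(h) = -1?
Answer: -7628/5 ≈ -1525.6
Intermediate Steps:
B = -⅕ (B = (-1 - 2*(-1))/(-4 - 1) = (-1 + 2)/(-5) = 1*(-⅕) = -⅕ ≈ -0.20000)
g(J) = -J/5
g((-2)²)*n = -⅕*(-2)²*1907 = -⅕*4*1907 = -⅘*1907 = -7628/5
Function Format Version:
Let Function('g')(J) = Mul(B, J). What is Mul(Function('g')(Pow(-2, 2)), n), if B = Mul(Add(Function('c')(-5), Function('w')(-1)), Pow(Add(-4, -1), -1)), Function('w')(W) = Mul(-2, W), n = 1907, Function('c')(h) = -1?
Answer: Rational(-7628, 5) ≈ -1525.6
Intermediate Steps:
B = Rational(-1, 5) (B = Mul(Add(-1, Mul(-2, -1)), Pow(Add(-4, -1), -1)) = Mul(Add(-1, 2), Pow(-5, -1)) = Mul(1, Rational(-1, 5)) = Rational(-1, 5) ≈ -0.20000)
Function('g')(J) = Mul(Rational(-1, 5), J)
Mul(Function('g')(Pow(-2, 2)), n) = Mul(Mul(Rational(-1, 5), Pow(-2, 2)), 1907) = Mul(Mul(Rational(-1, 5), 4), 1907) = Mul(Rational(-4, 5), 1907) = Rational(-7628, 5)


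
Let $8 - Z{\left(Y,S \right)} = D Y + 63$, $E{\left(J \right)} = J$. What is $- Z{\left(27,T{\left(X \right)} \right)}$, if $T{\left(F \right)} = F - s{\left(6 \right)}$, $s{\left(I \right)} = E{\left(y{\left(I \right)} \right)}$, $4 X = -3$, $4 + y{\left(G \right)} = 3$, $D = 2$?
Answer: $109$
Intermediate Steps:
$y{\left(G \right)} = -1$ ($y{\left(G \right)} = -4 + 3 = -1$)
$X = - \frac{3}{4}$ ($X = \frac{1}{4} \left(-3\right) = - \frac{3}{4} \approx -0.75$)
$s{\left(I \right)} = -1$
$T{\left(F \right)} = 1 + F$ ($T{\left(F \right)} = F - -1 = F + 1 = 1 + F$)
$Z{\left(Y,S \right)} = -55 - 2 Y$ ($Z{\left(Y,S \right)} = 8 - \left(2 Y + 63\right) = 8 - \left(63 + 2 Y\right) = -55 - 2 Y$)
$- Z{\left(27,T{\left(X \right)} \right)} = - (-55 - 54) = \left(-1\right) \left(-109\right) = 109$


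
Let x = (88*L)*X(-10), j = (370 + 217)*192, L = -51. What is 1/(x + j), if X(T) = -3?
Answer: 1/126168 ≈ 7.9259e-6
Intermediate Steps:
j = 112704 (j = 587*192 = 112704)
x = 13464 (x = (88*(-51))*(-3) = -4488*(-3) = 13464)
1/(x + j) = 1/(13464 + 112704) = 1/126168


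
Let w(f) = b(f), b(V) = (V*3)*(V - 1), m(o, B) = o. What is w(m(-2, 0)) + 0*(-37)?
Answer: 18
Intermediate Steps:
b(V) = 3*V*(-1 + V) (b(V) = (3*V)*(-1 + V) = 3*V*(-1 + V))
w(f) = 3*f*(-1 + f)
w(m(-2, 0)) + 0*(-37) = 3*(-2)*(-1 - 2) + 0*(-37) = 3*(-2)*(-3) + 0 = 18 + 0 = 18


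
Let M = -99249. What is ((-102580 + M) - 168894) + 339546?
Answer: -31177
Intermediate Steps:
((-102580 + M) - 168894) + 339546 = ((-102580 - 99249) - 168894) + 339546 = (-201829 - 168894) + 339546 = -370723 + 339546 = -31177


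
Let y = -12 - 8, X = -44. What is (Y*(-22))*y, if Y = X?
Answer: -19360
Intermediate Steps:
Y = -44
y = -20
(Y*(-22))*y = -44*(-22)*(-20) = 968*(-20) = -19360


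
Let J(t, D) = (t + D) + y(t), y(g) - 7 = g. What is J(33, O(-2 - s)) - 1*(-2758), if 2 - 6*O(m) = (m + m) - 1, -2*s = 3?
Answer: 8495/3 ≈ 2831.7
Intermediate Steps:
s = -3/2 (s = -1/2*3 = -3/2 ≈ -1.5000)
y(g) = 7 + g
O(m) = 1/2 - m/3 (O(m) = 1/3 - ((m + m) - 1)/6 = 1/3 - (2*m - 1)/6 = 1/3 - (-1 + 2*m)/6 = 1/3 + (1/6 - m/3) = 1/2 - m/3)
J(t, D) = 7 + D + 2*t (J(t, D) = (t + D) + (7 + t) = (D + t) + (7 + t) = 7 + D + 2*t)
J(33, O(-2 - s)) - 1*(-2758) = (7 + (1/2 - (-2 - 1*(-3/2))/3) + 2*33) - 1*(-2758) = (7 + (1/2 - (-2 + 3/2)/3) + 66) + 2758 = (7 + (1/2 - 1/3*(-1/2)) + 66) + 2758 = (7 + (1/2 + 1/6) + 66) + 2758 = (7 + 2/3 + 66) + 2758 = 221/3 + 2758 = 8495/3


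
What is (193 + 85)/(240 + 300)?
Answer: 139/270 ≈ 0.51481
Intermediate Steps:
(193 + 85)/(240 + 300) = 278/540 = 278*(1/540) = 139/270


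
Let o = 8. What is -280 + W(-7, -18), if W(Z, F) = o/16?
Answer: -559/2 ≈ -279.50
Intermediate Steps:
W(Z, F) = ½ (W(Z, F) = 8/16 = 8*(1/16) = ½)
-280 + W(-7, -18) = -280 + ½ = -559/2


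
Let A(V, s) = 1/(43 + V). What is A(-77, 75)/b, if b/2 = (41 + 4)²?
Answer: -1/137700 ≈ -7.2622e-6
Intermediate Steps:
b = 4050 (b = 2*(41 + 4)² = 2*45² = 2*2025 = 4050)
A(-77, 75)/b = 1/((43 - 77)*4050) = (1/4050)/(-34) = -1/34*1/4050 = -1/137700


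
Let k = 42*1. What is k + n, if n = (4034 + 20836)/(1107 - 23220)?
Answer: 301292/7371 ≈ 40.875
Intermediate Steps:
n = -8290/7371 (n = 24870/(-22113) = 24870*(-1/22113) = -8290/7371 ≈ -1.1247)
k = 42
k + n = 42 - 8290/7371 = 301292/7371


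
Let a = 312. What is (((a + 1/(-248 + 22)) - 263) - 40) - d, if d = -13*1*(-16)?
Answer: -44975/226 ≈ -199.00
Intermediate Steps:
d = 208 (d = -13*(-16) = 208)
(((a + 1/(-248 + 22)) - 263) - 40) - d = (((312 + 1/(-248 + 22)) - 263) - 40) - 1*208 = (((312 + 1/(-226)) - 263) - 40) - 208 = (((312 - 1/226) - 263) - 40) - 208 = ((70511/226 - 263) - 40) - 208 = (11073/226 - 40) - 208 = 2033/226 - 208 = -44975/226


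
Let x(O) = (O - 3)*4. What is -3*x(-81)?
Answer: 1008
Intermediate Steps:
x(O) = -12 + 4*O (x(O) = (-3 + O)*4 = -12 + 4*O)
-3*x(-81) = -3*(-12 + 4*(-81)) = -3*(-12 - 324) = -3*(-336) = 1008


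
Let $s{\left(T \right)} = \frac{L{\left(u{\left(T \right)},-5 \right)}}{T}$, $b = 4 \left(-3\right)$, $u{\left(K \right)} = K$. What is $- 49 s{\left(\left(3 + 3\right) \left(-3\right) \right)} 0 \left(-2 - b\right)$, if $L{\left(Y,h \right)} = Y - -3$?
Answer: $0$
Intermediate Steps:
$L{\left(Y,h \right)} = 3 + Y$ ($L{\left(Y,h \right)} = Y + 3 = 3 + Y$)
$b = -12$
$s{\left(T \right)} = \frac{3 + T}{T}$
$- 49 s{\left(\left(3 + 3\right) \left(-3\right) \right)} 0 \left(-2 - b\right) = - 49 \frac{3 + \left(3 + 3\right) \left(-3\right)}{\left(3 + 3\right) \left(-3\right)} 0 \left(-2 - -12\right) = - 49 \frac{3 + 6 \left(-3\right)}{6 \left(-3\right)} 0 \left(-2 + 12\right) = - 49 \frac{3 - 18}{-18} \cdot 0 \cdot 10 = - 49 \left(- \frac{1}{18}\right) \left(-15\right) 0 \cdot 10 = - 49 \cdot \frac{5}{6} \cdot 0 \cdot 10 = - 49 \cdot 0 \cdot 10 = \left(-49\right) 0 = 0$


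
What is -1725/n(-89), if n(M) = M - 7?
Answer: 575/32 ≈ 17.969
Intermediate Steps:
n(M) = -7 + M
-1725/n(-89) = -1725/(-7 - 89) = -1725/(-96) = -1725*(-1/96) = 575/32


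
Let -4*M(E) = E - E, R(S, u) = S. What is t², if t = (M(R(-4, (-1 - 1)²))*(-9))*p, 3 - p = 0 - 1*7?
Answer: 0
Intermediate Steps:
M(E) = 0 (M(E) = -(E - E)/4 = -¼*0 = 0)
p = 10 (p = 3 - (0 - 1*7) = 3 - (0 - 7) = 3 - 1*(-7) = 3 + 7 = 10)
t = 0 (t = (0*(-9))*10 = 0*10 = 0)
t² = 0² = 0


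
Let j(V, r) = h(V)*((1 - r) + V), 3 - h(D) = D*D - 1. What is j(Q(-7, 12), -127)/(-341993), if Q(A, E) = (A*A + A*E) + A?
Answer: 151360/341993 ≈ 0.44258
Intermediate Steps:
h(D) = 4 - D**2 (h(D) = 3 - (D*D - 1) = 3 - (D**2 - 1) = 3 - (-1 + D**2) = 3 + (1 - D**2) = 4 - D**2)
Q(A, E) = A + A**2 + A*E (Q(A, E) = (A**2 + A*E) + A = A + A**2 + A*E)
j(V, r) = (4 - V**2)*(1 + V - r) (j(V, r) = (4 - V**2)*((1 - r) + V) = (4 - V**2)*(1 + V - r))
j(Q(-7, 12), -127)/(-341993) = -(-4 + (-7*(1 - 7 + 12))**2)*(1 - 7*(1 - 7 + 12) - 1*(-127))/(-341993) = -(-4 + (-7*6)**2)*(1 - 7*6 + 127)*(-1/341993) = -(-4 + (-42)**2)*(1 - 42 + 127)*(-1/341993) = -1*(-4 + 1764)*86*(-1/341993) = -1*1760*86*(-1/341993) = -151360*(-1/341993) = 151360/341993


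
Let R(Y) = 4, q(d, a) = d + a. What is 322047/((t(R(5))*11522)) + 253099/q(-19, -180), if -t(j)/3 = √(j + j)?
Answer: -253099/199 - 107349*√2/46088 ≈ -1275.1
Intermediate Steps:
q(d, a) = a + d
t(j) = -3*√2*√j (t(j) = -3*√(j + j) = -3*√2*√j)
322047/((t(R(5))*11522)) + 253099/q(-19, -180) = 322047/((-3*√2*√4*11522)) + 253099/(-180 - 19) = 322047/((-3*√2*2*11522)) + 253099/(-199) = 322047/((-6*√2*11522)) + 253099*(-1/199) = 322047/((-69132*√2)) - 253099/199 = 322047*(-√2/138264) - 253099/199 = -107349*√2/46088 - 253099/199 = -253099/199 - 107349*√2/46088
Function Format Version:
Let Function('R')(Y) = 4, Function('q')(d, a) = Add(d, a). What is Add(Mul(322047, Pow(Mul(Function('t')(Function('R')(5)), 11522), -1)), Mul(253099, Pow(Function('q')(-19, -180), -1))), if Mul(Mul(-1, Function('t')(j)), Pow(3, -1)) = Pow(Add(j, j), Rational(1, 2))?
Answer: Add(Rational(-253099, 199), Mul(Rational(-107349, 46088), Pow(2, Rational(1, 2)))) ≈ -1275.1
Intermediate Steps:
Function('q')(d, a) = Add(a, d)
Function('t')(j) = Mul(-3, Pow(2, Rational(1, 2)), Pow(j, Rational(1, 2))) (Function('t')(j) = Mul(-3, Pow(Add(j, j), Rational(1, 2))) = Mul(-3, Pow(Mul(2, j), Rational(1, 2))) = Mul(-3, Mul(Pow(2, Rational(1, 2)), Pow(j, Rational(1, 2)))) = Mul(-3, Pow(2, Rational(1, 2)), Pow(j, Rational(1, 2))))
Add(Mul(322047, Pow(Mul(Function('t')(Function('R')(5)), 11522), -1)), Mul(253099, Pow(Function('q')(-19, -180), -1))) = Add(Mul(322047, Pow(Mul(Mul(-3, Pow(2, Rational(1, 2)), Pow(4, Rational(1, 2))), 11522), -1)), Mul(253099, Pow(Add(-180, -19), -1))) = Add(Mul(322047, Pow(Mul(Mul(-3, Pow(2, Rational(1, 2)), 2), 11522), -1)), Mul(253099, Pow(-199, -1))) = Add(Mul(322047, Pow(Mul(Mul(-6, Pow(2, Rational(1, 2))), 11522), -1)), Mul(253099, Rational(-1, 199))) = Add(Mul(322047, Pow(Mul(-69132, Pow(2, Rational(1, 2))), -1)), Rational(-253099, 199)) = Add(Mul(322047, Mul(Rational(-1, 138264), Pow(2, Rational(1, 2)))), Rational(-253099, 199)) = Add(Mul(Rational(-107349, 46088), Pow(2, Rational(1, 2))), Rational(-253099, 199)) = Add(Rational(-253099, 199), Mul(Rational(-107349, 46088), Pow(2, Rational(1, 2))))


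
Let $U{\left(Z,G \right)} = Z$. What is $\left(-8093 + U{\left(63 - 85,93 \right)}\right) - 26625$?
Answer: $-34740$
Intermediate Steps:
$\left(-8093 + U{\left(63 - 85,93 \right)}\right) - 26625 = \left(-8093 + \left(63 - 85\right)\right) - 26625 = \left(-8093 - 22\right) - 26625 = -8115 - 26625 = -34740$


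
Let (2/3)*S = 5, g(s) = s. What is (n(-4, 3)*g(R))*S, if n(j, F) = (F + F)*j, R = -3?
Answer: 540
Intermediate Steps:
S = 15/2 (S = (3/2)*5 = 15/2 ≈ 7.5000)
n(j, F) = 2*F*j (n(j, F) = (2*F)*j = 2*F*j)
(n(-4, 3)*g(R))*S = ((2*3*(-4))*(-3))*(15/2) = -24*(-3)*(15/2) = 72*(15/2) = 540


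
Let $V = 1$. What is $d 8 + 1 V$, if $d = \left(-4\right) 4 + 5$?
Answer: $-87$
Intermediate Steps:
$d = -11$ ($d = -16 + 5 = -11$)
$d 8 + 1 V = \left(-11\right) 8 + 1 \cdot 1 = -88 + 1 = -87$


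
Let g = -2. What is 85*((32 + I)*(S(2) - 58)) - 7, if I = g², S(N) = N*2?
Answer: -165247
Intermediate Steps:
S(N) = 2*N
I = 4 (I = (-2)² = 4)
85*((32 + I)*(S(2) - 58)) - 7 = 85*((32 + 4)*(2*2 - 58)) - 7 = 85*(36*(4 - 58)) - 7 = 85*(36*(-54)) - 7 = 85*(-1944) - 7 = -165240 - 7 = -165247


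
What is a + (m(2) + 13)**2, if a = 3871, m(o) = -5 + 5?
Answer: 4040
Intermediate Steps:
m(o) = 0
a + (m(2) + 13)**2 = 3871 + (0 + 13)**2 = 3871 + 13**2 = 3871 + 169 = 4040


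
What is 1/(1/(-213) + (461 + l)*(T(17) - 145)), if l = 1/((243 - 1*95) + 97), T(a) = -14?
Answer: -52185/3825142427 ≈ -1.3643e-5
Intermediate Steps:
l = 1/245 (l = 1/((243 - 95) + 97) = 1/(148 + 97) = 1/245 ≈ 0.0040816)
1/(1/(-213) + (461 + l)*(T(17) - 145)) = 1/(1/(-213) + (461 + 1/245)*(-14 - 145)) = 1/(-1/213 + (112946/245)*(-159)) = 1/(-1/213 - 17958414/245) = 1/(-3825142427/52185) = -52185/3825142427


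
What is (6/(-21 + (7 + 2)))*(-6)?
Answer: 3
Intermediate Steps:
(6/(-21 + (7 + 2)))*(-6) = (6/(-21 + 9))*(-6) = (6/(-12))*(-6) = (6*(-1/12))*(-6) = -1/2*(-6) = 3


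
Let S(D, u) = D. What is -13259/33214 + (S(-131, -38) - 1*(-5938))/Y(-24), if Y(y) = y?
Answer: -96595957/398568 ≈ -242.36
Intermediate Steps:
-13259/33214 + (S(-131, -38) - 1*(-5938))/Y(-24) = -13259/33214 + (-131 - 1*(-5938))/(-24) = -13259*1/33214 + (-131 + 5938)*(-1/24) = -13259/33214 + 5807*(-1/24) = -13259/33214 - 5807/24 = -96595957/398568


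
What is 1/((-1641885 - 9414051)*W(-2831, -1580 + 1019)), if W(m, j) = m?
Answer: 1/31299354816 ≈ 3.1950e-11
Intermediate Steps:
1/((-1641885 - 9414051)*W(-2831, -1580 + 1019)) = 1/(-1641885 - 9414051*(-2831)) = -1/2831/(-11055936) = -1/11055936*(-1/2831) = 1/31299354816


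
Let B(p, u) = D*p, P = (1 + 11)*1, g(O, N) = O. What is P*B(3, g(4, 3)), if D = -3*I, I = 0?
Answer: 0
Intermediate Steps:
P = 12 (P = 12*1 = 12)
D = 0 (D = -3*0 = 0)
B(p, u) = 0 (B(p, u) = 0*p = 0)
P*B(3, g(4, 3)) = 12*0 = 0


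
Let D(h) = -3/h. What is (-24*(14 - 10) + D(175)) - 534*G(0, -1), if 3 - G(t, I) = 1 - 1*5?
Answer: -670953/175 ≈ -3834.0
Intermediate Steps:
G(t, I) = 7 (G(t, I) = 3 - (1 - 1*5) = 3 - (1 - 5) = 3 - 1*(-4) = 3 + 4 = 7)
(-24*(14 - 10) + D(175)) - 534*G(0, -1) = (-24*(14 - 10) - 3/175) - 534*7 = (-24*4 - 3*1/175) - 3738 = (-96 - 3/175) - 3738 = -16803/175 - 3738 = -670953/175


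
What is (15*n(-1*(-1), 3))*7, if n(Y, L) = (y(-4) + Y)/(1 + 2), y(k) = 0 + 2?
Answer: 105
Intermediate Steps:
y(k) = 2
n(Y, L) = 2/3 + Y/3 (n(Y, L) = (2 + Y)/(1 + 2) = (2 + Y)/3 = (2 + Y)*(1/3) = 2/3 + Y/3)
(15*n(-1*(-1), 3))*7 = (15*(2/3 + (-1*(-1))/3))*7 = (15*(2/3 + (1/3)*1))*7 = (15*(2/3 + 1/3))*7 = (15*1)*7 = 15*7 = 105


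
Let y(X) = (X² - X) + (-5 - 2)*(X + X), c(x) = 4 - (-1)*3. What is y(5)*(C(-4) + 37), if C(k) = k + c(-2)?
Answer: -2000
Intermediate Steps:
c(x) = 7 (c(x) = 4 - 1*(-3) = 4 + 3 = 7)
C(k) = 7 + k (C(k) = k + 7 = 7 + k)
y(X) = X² - 15*X (y(X) = (X² - X) - 14*X = X² - 15*X)
y(5)*(C(-4) + 37) = (5*(-15 + 5))*((7 - 4) + 37) = (5*(-10))*(3 + 37) = -50*40 = -2000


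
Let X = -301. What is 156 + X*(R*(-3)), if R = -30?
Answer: -26934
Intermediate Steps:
156 + X*(R*(-3)) = 156 - (-9030)*(-3) = 156 - 301*90 = 156 - 27090 = -26934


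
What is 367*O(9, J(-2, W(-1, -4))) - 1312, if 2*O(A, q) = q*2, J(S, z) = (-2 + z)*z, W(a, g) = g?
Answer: 7496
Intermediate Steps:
J(S, z) = z*(-2 + z)
O(A, q) = q (O(A, q) = (q*2)/2 = (2*q)/2 = q)
367*O(9, J(-2, W(-1, -4))) - 1312 = 367*(-4*(-2 - 4)) - 1312 = 367*(-4*(-6)) - 1312 = 367*24 - 1312 = 8808 - 1312 = 7496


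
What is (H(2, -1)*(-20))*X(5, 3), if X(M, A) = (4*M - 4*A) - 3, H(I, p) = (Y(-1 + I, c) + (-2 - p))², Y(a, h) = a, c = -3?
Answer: 0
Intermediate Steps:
H(I, p) = (-3 + I - p)² (H(I, p) = ((-1 + I) + (-2 - p))² = (-3 + I - p)²)
X(M, A) = -3 - 4*A + 4*M (X(M, A) = (-4*A + 4*M) - 3 = -3 - 4*A + 4*M)
(H(2, -1)*(-20))*X(5, 3) = ((3 - 1 - 1*2)²*(-20))*(-3 - 4*3 + 4*5) = ((3 - 1 - 2)²*(-20))*(-3 - 12 + 20) = (0²*(-20))*5 = (0*(-20))*5 = 0*5 = 0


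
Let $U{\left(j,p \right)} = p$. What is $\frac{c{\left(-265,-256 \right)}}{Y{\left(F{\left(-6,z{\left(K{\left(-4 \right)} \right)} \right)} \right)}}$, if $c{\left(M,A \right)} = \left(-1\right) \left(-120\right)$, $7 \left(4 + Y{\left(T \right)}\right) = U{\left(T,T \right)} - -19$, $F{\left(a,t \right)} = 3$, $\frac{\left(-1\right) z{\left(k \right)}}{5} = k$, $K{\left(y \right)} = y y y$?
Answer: $-140$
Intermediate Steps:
$K{\left(y \right)} = y^{3}$ ($K{\left(y \right)} = y^{2} y = y^{3}$)
$z{\left(k \right)} = - 5 k$
$Y{\left(T \right)} = - \frac{9}{7} + \frac{T}{7}$ ($Y{\left(T \right)} = -4 + \frac{T - -19}{7} = -4 + \frac{T + 19}{7} = -4 + \frac{19 + T}{7} = -4 + \left(\frac{19}{7} + \frac{T}{7}\right) = - \frac{9}{7} + \frac{T}{7}$)
$c{\left(M,A \right)} = 120$
$\frac{c{\left(-265,-256 \right)}}{Y{\left(F{\left(-6,z{\left(K{\left(-4 \right)} \right)} \right)} \right)}} = \frac{120}{- \frac{9}{7} + \frac{1}{7} \cdot 3} = \frac{120}{- \frac{9}{7} + \frac{3}{7}} = \frac{120}{- \frac{6}{7}} = 120 \left(- \frac{7}{6}\right) = -140$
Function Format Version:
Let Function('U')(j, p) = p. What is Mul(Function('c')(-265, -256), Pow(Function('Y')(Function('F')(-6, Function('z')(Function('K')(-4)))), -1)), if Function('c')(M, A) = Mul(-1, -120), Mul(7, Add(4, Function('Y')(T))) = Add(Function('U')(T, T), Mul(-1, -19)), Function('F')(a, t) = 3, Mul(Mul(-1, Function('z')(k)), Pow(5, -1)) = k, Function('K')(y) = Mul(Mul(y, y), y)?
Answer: -140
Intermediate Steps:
Function('K')(y) = Pow(y, 3) (Function('K')(y) = Mul(Pow(y, 2), y) = Pow(y, 3))
Function('z')(k) = Mul(-5, k)
Function('Y')(T) = Add(Rational(-9, 7), Mul(Rational(1, 7), T)) (Function('Y')(T) = Add(-4, Mul(Rational(1, 7), Add(T, Mul(-1, -19)))) = Add(-4, Mul(Rational(1, 7), Add(T, 19))) = Add(-4, Mul(Rational(1, 7), Add(19, T))) = Add(-4, Add(Rational(19, 7), Mul(Rational(1, 7), T))) = Add(Rational(-9, 7), Mul(Rational(1, 7), T)))
Function('c')(M, A) = 120
Mul(Function('c')(-265, -256), Pow(Function('Y')(Function('F')(-6, Function('z')(Function('K')(-4)))), -1)) = Mul(120, Pow(Add(Rational(-9, 7), Mul(Rational(1, 7), 3)), -1)) = Mul(120, Pow(Add(Rational(-9, 7), Rational(3, 7)), -1)) = Mul(120, Pow(Rational(-6, 7), -1)) = Mul(120, Rational(-7, 6)) = -140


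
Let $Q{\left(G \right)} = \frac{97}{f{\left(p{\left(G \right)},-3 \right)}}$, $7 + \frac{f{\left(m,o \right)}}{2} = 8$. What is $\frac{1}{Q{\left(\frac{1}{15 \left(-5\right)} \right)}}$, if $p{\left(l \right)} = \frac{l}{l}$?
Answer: $\frac{2}{97} \approx 0.020619$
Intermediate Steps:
$p{\left(l \right)} = 1$
$f{\left(m,o \right)} = 2$ ($f{\left(m,o \right)} = -14 + 2 \cdot 8 = -14 + 16 = 2$)
$Q{\left(G \right)} = \frac{97}{2}$
$\frac{1}{Q{\left(\frac{1}{15 \left(-5\right)} \right)}} = \frac{1}{\frac{97}{2}} = \frac{2}{97}$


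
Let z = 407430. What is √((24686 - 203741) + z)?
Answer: 15*√1015 ≈ 477.89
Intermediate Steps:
√((24686 - 203741) + z) = √((24686 - 203741) + 407430) = √(-179055 + 407430) = √228375 = 15*√1015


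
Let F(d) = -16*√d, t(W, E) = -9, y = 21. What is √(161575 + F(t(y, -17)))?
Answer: √(161575 - 48*I) ≈ 401.96 - 0.06*I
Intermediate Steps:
√(161575 + F(t(y, -17))) = √(161575 - 48*I)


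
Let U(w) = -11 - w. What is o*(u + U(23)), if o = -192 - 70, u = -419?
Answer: 118686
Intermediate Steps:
o = -262
o*(u + U(23)) = -262*(-419 + (-11 - 1*23)) = -262*(-419 + (-11 - 23)) = -262*(-419 - 34) = -262*(-453) = 118686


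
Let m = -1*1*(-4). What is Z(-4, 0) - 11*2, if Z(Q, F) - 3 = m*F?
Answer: -19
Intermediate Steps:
m = 4 (m = -1*(-4) = 4)
Z(Q, F) = 3 + 4*F
Z(-4, 0) - 11*2 = (3 + 4*0) - 11*2 = (3 + 0) - 22 = 3 - 22 = -19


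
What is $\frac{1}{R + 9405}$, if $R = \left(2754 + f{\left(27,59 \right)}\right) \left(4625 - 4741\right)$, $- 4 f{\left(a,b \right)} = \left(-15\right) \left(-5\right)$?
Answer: $- \frac{1}{307884} \approx -3.248 \cdot 10^{-6}$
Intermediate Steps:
$f{\left(a,b \right)} = - \frac{75}{4}$ ($f{\left(a,b \right)} = - \frac{\left(-15\right) \left(-5\right)}{4} = \left(- \frac{1}{4}\right) 75 = - \frac{75}{4}$)
$R = -317289$ ($R = \left(2754 - \frac{75}{4}\right) \left(4625 - 4741\right) = \frac{10941}{4} \left(-116\right) = -317289$)
$\frac{1}{R + 9405} = \frac{1}{-317289 + 9405} = \frac{1}{-307884} = - \frac{1}{307884}$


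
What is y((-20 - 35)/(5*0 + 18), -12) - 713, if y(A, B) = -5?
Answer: -718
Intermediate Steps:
y((-20 - 35)/(5*0 + 18), -12) - 713 = -5 - 713 = -718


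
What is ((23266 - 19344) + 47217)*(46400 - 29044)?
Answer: 887568484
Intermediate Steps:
((23266 - 19344) + 47217)*(46400 - 29044) = (3922 + 47217)*17356 = 51139*17356 = 887568484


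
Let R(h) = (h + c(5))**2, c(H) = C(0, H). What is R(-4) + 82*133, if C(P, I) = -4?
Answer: 10970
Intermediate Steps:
c(H) = -4
R(h) = (-4 + h)**2 (R(h) = (h - 4)**2 = (-4 + h)**2)
R(-4) + 82*133 = (-4 - 4)**2 + 82*133 = (-8)**2 + 10906 = 64 + 10906 = 10970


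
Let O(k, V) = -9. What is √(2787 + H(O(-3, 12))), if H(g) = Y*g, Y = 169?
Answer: √1266 ≈ 35.581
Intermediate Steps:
H(g) = 169*g
√(2787 + H(O(-3, 12))) = √(2787 + 169*(-9)) = √(2787 - 1521) = √1266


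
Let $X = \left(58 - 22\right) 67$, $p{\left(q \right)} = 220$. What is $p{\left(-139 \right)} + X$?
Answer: $2632$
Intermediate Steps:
$X = 2412$ ($X = 36 \cdot 67 = 2412$)
$p{\left(-139 \right)} + X = 220 + 2412 = 2632$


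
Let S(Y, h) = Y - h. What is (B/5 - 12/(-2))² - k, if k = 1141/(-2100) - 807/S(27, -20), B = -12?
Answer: 432497/14100 ≈ 30.674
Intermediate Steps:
k = -249761/14100 (k = 1141/(-2100) - 807/(27 - 1*(-20)) = 1141*(-1/2100) - 807/(27 + 20) = -163/300 - 807/47 = -249761/14100 ≈ -17.714)
(B/5 - 12/(-2))² - k = (-12/5 - 12/(-2))² - 1*(-249761/14100) = (-12*⅕ - 12*(-½))² + 249761/14100 = (-12/5 + 6)² + 249761/14100 = (18/5)² + 249761/14100 = 324/25 + 249761/14100 = 432497/14100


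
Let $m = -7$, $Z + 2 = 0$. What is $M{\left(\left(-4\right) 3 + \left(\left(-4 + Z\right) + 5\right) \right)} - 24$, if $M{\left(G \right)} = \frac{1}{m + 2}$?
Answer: $- \frac{121}{5} \approx -24.2$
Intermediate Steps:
$Z = -2$ ($Z = -2 + 0 = -2$)
$M{\left(G \right)} = - \frac{1}{5}$ ($M{\left(G \right)} = \frac{1}{-7 + 2} = \frac{1}{-5} = - \frac{1}{5}$)
$M{\left(\left(-4\right) 3 + \left(\left(-4 + Z\right) + 5\right) \right)} - 24 = - \frac{1}{5} - 24 = - \frac{121}{5}$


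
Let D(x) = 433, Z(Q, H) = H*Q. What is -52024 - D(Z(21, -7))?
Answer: -52457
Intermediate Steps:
-52024 - D(Z(21, -7)) = -52024 - 1*433 = -52024 - 433 = -52457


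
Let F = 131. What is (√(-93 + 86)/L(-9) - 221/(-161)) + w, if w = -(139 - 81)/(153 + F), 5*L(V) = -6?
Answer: 26713/22862 - 5*I*√7/6 ≈ 1.1684 - 2.2048*I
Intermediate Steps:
L(V) = -6/5 (L(V) = (⅕)*(-6) = -6/5)
w = -29/142 (w = -(139 - 81)/(153 + 131) = -58/284 = -1*29/142 = -29/142 ≈ -0.20423)
(√(-93 + 86)/L(-9) - 221/(-161)) + w = (√(-93 + 86)/(-6/5) - 221/(-161)) - 29/142 = (√(-7)*(-⅚) - 221*(-1/161)) - 29/142 = ((I*√7)*(-⅚) + 221/161) - 29/142 = (-5*I*√7/6 + 221/161) - 29/142 = (221/161 - 5*I*√7/6) - 29/142 = 26713/22862 - 5*I*√7/6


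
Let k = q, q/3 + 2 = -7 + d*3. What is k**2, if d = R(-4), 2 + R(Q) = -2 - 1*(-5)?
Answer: 324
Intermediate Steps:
R(Q) = 1 (R(Q) = -2 + (-2 - 1*(-5)) = -2 + (-2 + 5) = -2 + 3 = 1)
d = 1
q = -18 (q = -6 + 3*(-7 + 1*3) = -6 + 3*(-7 + 3) = -6 + 3*(-4) = -6 - 12 = -18)
k = -18
k**2 = (-18)**2 = 324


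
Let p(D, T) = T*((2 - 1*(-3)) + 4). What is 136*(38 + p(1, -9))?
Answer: -5848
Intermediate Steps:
p(D, T) = 9*T (p(D, T) = T*((2 + 3) + 4) = T*(5 + 4) = T*9 = 9*T)
136*(38 + p(1, -9)) = 136*(38 + 9*(-9)) = 136*(38 - 81) = 136*(-43) = -5848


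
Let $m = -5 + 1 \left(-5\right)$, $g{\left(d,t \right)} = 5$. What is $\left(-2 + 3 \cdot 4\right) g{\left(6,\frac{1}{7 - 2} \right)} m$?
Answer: $-500$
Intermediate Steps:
$m = -10$ ($m = -5 - 5 = -10$)
$\left(-2 + 3 \cdot 4\right) g{\left(6,\frac{1}{7 - 2} \right)} m = \left(-2 + 3 \cdot 4\right) 5 \left(-10\right) = \left(-2 + 12\right) 5 \left(-10\right) = 10 \cdot 5 \left(-10\right) = 50 \left(-10\right) = -500$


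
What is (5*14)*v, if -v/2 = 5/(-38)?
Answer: 350/19 ≈ 18.421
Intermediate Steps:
v = 5/19 (v = -10/(-38) = -10*(-1)/38 = -2*(-5/38) = 5/19 ≈ 0.26316)
(5*14)*v = (5*14)*(5/19) = 70*(5/19) = 350/19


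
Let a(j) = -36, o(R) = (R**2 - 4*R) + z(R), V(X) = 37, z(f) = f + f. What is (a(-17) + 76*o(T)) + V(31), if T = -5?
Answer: 2661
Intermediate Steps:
z(f) = 2*f
o(R) = R**2 - 2*R (o(R) = (R**2 - 4*R) + 2*R = R**2 - 2*R)
(a(-17) + 76*o(T)) + V(31) = (-36 + 76*(-5*(-2 - 5))) + 37 = (-36 + 76*(-5*(-7))) + 37 = (-36 + 76*35) + 37 = (-36 + 2660) + 37 = 2624 + 37 = 2661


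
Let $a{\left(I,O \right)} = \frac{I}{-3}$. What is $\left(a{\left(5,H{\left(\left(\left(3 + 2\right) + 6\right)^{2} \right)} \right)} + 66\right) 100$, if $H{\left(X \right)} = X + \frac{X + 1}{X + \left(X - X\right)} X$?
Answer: $\frac{19300}{3} \approx 6433.3$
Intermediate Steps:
$H{\left(X \right)} = 1 + 2 X$ ($H{\left(X \right)} = X + \frac{1 + X}{X + 0} X = X + \frac{1 + X}{X} X = X + \left(1 + X\right) = 1 + 2 X$)
$a{\left(I,O \right)} = - \frac{I}{3}$ ($a{\left(I,O \right)} = I \left(- \frac{1}{3}\right) = - \frac{I}{3}$)
$\left(a{\left(5,H{\left(\left(\left(3 + 2\right) + 6\right)^{2} \right)} \right)} + 66\right) 100 = \left(\left(- \frac{1}{3}\right) 5 + 66\right) 100 = \left(- \frac{5}{3} + 66\right) 100 = \frac{193}{3} \cdot 100 = \frac{19300}{3}$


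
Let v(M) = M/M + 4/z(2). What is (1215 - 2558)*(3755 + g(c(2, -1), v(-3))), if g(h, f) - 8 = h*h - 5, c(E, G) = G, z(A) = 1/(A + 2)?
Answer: -5048337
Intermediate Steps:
z(A) = 1/(2 + A)
v(M) = 17 (v(M) = M/M + 4/(1/(2 + 2)) = 1 + 4/(1/4) = 1 + 4/(¼) = 1 + 4*4 = 1 + 16 = 17)
g(h, f) = 3 + h² (g(h, f) = 8 + (h*h - 5) = 8 + (h² - 5) = 8 + (-5 + h²) = 3 + h²)
(1215 - 2558)*(3755 + g(c(2, -1), v(-3))) = (1215 - 2558)*(3755 + (3 + (-1)²)) = -1343*(3755 + (3 + 1)) = -1343*(3755 + 4) = -1343*3759 = -5048337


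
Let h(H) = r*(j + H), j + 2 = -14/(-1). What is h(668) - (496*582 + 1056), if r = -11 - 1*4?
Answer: -299928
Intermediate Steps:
r = -15 (r = -11 - 4 = -15)
j = 12 (j = -2 - 14/(-1) = -2 - 14*(-1) = -2 + 14 = 12)
h(H) = -180 - 15*H (h(H) = -15*(12 + H) = -180 - 15*H)
h(668) - (496*582 + 1056) = (-180 - 15*668) - (496*582 + 1056) = (-180 - 10020) - (288672 + 1056) = -10200 - 1*289728 = -10200 - 289728 = -299928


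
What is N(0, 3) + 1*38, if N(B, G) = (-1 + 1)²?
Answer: 38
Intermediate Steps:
N(B, G) = 0 (N(B, G) = 0² = 0)
N(0, 3) + 1*38 = 0 + 1*38 = 0 + 38 = 38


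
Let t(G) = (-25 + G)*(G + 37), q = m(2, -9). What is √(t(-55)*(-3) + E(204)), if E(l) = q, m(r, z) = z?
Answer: 3*I*√481 ≈ 65.795*I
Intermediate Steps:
q = -9
t(G) = (-25 + G)*(37 + G)
E(l) = -9
√(t(-55)*(-3) + E(204)) = √((-925 + (-55)² + 12*(-55))*(-3) - 9) = √((-925 + 3025 - 660)*(-3) - 9) = √(1440*(-3) - 9) = √(-4320 - 9) = √(-4329) = 3*I*√481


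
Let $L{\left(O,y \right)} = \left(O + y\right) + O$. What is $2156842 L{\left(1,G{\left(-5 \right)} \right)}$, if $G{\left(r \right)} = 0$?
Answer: $4313684$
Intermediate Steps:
$L{\left(O,y \right)} = y + 2 O$
$2156842 L{\left(1,G{\left(-5 \right)} \right)} = 2156842 \left(0 + 2 \cdot 1\right) = 2156842 \left(0 + 2\right) = 2156842 \cdot 2 = 4313684$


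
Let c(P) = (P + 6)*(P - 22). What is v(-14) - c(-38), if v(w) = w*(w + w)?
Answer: -1528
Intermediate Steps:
v(w) = 2*w**2 (v(w) = w*(2*w) = 2*w**2)
c(P) = (-22 + P)*(6 + P) (c(P) = (6 + P)*(-22 + P) = (-22 + P)*(6 + P))
v(-14) - c(-38) = 2*(-14)**2 - (-132 + (-38)**2 - 16*(-38)) = 2*196 - (-132 + 1444 + 608) = 392 - 1*1920 = 392 - 1920 = -1528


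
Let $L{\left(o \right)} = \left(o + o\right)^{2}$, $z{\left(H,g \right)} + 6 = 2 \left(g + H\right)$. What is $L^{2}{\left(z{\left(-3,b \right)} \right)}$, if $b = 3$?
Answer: $20736$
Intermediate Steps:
$z{\left(H,g \right)} = -6 + 2 H + 2 g$ ($z{\left(H,g \right)} = -6 + 2 \left(g + H\right) = -6 + 2 \left(H + g\right) = -6 + \left(2 H + 2 g\right) = -6 + 2 H + 2 g$)
$L{\left(o \right)} = 4 o^{2}$ ($L{\left(o \right)} = \left(2 o\right)^{2} = 4 o^{2}$)
$L^{2}{\left(z{\left(-3,b \right)} \right)} = \left(4 \left(-6 + 2 \left(-3\right) + 2 \cdot 3\right)^{2}\right)^{2} = \left(4 \left(-6 - 6 + 6\right)^{2}\right)^{2} = \left(4 \left(-6\right)^{2}\right)^{2} = \left(4 \cdot 36\right)^{2} = 144^{2} = 20736$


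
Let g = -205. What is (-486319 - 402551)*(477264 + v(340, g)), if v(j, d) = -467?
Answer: -423810549390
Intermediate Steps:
(-486319 - 402551)*(477264 + v(340, g)) = (-486319 - 402551)*(477264 - 467) = -888870*476797 = -423810549390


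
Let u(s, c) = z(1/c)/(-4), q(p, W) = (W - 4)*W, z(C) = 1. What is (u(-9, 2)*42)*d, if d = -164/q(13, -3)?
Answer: 82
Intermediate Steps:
q(p, W) = W*(-4 + W) (q(p, W) = (-4 + W)*W = W*(-4 + W))
d = -164/21 (d = -164*(-1/(3*(-4 - 3))) = -164/((-3*(-7))) = -164/21 ≈ -7.8095)
u(s, c) = -¼ (u(s, c) = 1/(-4) = 1*(-¼) = -¼)
(u(-9, 2)*42)*d = -¼*42*(-164/21) = -21/2*(-164/21) = 82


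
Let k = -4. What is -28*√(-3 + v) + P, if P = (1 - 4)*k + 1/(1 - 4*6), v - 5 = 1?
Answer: 275/23 - 28*√3 ≈ -36.541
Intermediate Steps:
v = 6 (v = 5 + 1 = 6)
P = 275/23 (P = (1 - 4)*(-4) + 1/(1 - 4*6) = -3*(-4) + 1/(1 - 24) = 12 + 1/(-23) = 12 - 1/23 = 275/23 ≈ 11.957)
-28*√(-3 + v) + P = -28*√(-3 + 6) + 275/23 = -28*√3 + 275/23 = 275/23 - 28*√3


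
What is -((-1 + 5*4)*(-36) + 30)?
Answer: 654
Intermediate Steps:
-((-1 + 5*4)*(-36) + 30) = -((-1 + 20)*(-36) + 30) = -(19*(-36) + 30) = -(-684 + 30) = -1*(-654) = 654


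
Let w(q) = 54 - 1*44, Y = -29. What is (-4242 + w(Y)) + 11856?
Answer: 7624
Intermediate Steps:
w(q) = 10 (w(q) = 54 - 44 = 10)
(-4242 + w(Y)) + 11856 = (-4242 + 10) + 11856 = -4232 + 11856 = 7624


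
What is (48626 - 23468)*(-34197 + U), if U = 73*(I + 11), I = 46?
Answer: -755645688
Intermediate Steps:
U = 4161 (U = 73*(46 + 11) = 73*57 = 4161)
(48626 - 23468)*(-34197 + U) = (48626 - 23468)*(-34197 + 4161) = 25158*(-30036) = -755645688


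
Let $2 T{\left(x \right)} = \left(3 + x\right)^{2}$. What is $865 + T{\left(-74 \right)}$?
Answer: $\frac{6771}{2} \approx 3385.5$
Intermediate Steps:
$T{\left(x \right)} = \frac{\left(3 + x\right)^{2}}{2}$
$865 + T{\left(-74 \right)} = 865 + \frac{\left(3 - 74\right)^{2}}{2} = 865 + \frac{\left(-71\right)^{2}}{2} = 865 + \frac{1}{2} \cdot 5041 = 865 + \frac{5041}{2} = \frac{6771}{2}$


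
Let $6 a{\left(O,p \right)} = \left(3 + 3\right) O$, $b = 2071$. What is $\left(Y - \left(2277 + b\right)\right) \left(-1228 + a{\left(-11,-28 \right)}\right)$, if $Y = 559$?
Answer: $4694571$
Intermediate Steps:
$a{\left(O,p \right)} = O$ ($a{\left(O,p \right)} = \frac{\left(3 + 3\right) O}{6} = \frac{6 O}{6} = O$)
$\left(Y - \left(2277 + b\right)\right) \left(-1228 + a{\left(-11,-28 \right)}\right) = \left(559 - 4348\right) \left(-1228 - 11\right) = \left(559 - 4348\right) \left(-1239\right) = \left(-3789\right) \left(-1239\right) = 4694571$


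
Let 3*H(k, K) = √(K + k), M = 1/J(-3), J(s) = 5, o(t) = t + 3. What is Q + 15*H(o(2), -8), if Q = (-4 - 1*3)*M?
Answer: -7/5 + 5*I*√3 ≈ -1.4 + 8.6602*I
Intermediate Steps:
o(t) = 3 + t
M = ⅕ (M = 1/5 = 1*(⅕) = ⅕ ≈ 0.20000)
H(k, K) = √(K + k)/3
Q = -7/5 (Q = (-4 - 1*3)*(⅕) = (-4 - 3)*(⅕) = -7*⅕ = -7/5 ≈ -1.4000)
Q + 15*H(o(2), -8) = -7/5 + 15*(√(-8 + (3 + 2))/3) = -7/5 + 15*(√(-8 + 5)/3) = -7/5 + 15*(√(-3)/3) = -7/5 + 15*((I*√3)/3) = -7/5 + 15*(I*√3/3) = -7/5 + 5*I*√3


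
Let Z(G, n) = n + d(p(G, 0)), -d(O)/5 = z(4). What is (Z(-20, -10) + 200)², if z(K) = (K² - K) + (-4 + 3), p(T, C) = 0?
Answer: 18225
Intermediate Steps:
z(K) = -1 + K² - K (z(K) = (K² - K) - 1 = -1 + K² - K)
d(O) = -55 (d(O) = -5*(-1 + 4² - 1*4) = -5*(-1 + 16 - 4) = -5*11 = -55)
Z(G, n) = -55 + n (Z(G, n) = n - 55 = -55 + n)
(Z(-20, -10) + 200)² = ((-55 - 10) + 200)² = (-65 + 200)² = 135² = 18225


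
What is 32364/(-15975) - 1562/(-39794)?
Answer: -70163337/35317175 ≈ -1.9867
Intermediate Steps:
32364/(-15975) - 1562/(-39794) = 32364*(-1/15975) - 1562*(-1/39794) = -3596/1775 + 781/19897 = -70163337/35317175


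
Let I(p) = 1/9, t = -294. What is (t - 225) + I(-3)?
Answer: -4670/9 ≈ -518.89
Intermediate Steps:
I(p) = ⅑
(t - 225) + I(-3) = (-294 - 225) + ⅑ = -519 + ⅑ = -4670/9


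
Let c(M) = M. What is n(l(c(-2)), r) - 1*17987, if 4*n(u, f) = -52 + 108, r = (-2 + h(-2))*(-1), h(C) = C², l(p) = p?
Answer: -17973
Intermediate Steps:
r = -2 (r = (-2 + (-2)²)*(-1) = (-2 + 4)*(-1) = 2*(-1) = -2)
n(u, f) = 14 (n(u, f) = (-52 + 108)/4 = (¼)*56 = 14)
n(l(c(-2)), r) - 1*17987 = 14 - 1*17987 = 14 - 17987 = -17973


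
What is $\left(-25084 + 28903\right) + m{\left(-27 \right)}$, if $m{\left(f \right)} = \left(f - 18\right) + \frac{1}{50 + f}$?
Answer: $\frac{86803}{23} \approx 3774.0$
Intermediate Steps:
$m{\left(f \right)} = -18 + f + \frac{1}{50 + f}$ ($m{\left(f \right)} = \left(-18 + f\right) + \frac{1}{50 + f} = -18 + f + \frac{1}{50 + f}$)
$\left(-25084 + 28903\right) + m{\left(-27 \right)} = \left(-25084 + 28903\right) + \frac{-899 + \left(-27\right)^{2} + 32 \left(-27\right)}{50 - 27} = 3819 + \frac{-899 + 729 - 864}{23} = 3819 + \frac{1}{23} \left(-1034\right) = 3819 - \frac{1034}{23} = \frac{86803}{23}$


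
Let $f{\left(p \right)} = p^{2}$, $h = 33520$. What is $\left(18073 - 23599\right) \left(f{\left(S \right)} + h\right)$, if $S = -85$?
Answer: $-225156870$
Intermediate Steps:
$\left(18073 - 23599\right) \left(f{\left(S \right)} + h\right) = \left(18073 - 23599\right) \left(\left(-85\right)^{2} + 33520\right) = - 5526 \left(7225 + 33520\right) = \left(-5526\right) 40745 = -225156870$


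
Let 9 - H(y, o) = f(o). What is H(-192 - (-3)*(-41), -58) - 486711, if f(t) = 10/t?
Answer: -14114353/29 ≈ -4.8670e+5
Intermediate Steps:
H(y, o) = 9 - 10/o
H(-192 - (-3)*(-41), -58) - 486711 = (9 - 10/(-58)) - 486711 = (9 - 10*(-1/58)) - 486711 = (9 + 5/29) - 486711 = 266/29 - 486711 = -14114353/29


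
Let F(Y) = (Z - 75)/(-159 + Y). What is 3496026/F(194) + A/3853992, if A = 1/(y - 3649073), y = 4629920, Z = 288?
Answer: 154181945142258551351/268392530876904 ≈ 5.7446e+5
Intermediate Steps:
A = 1/980847 (A = 1/(4629920 - 3649073) = 1/980847 ≈ 1.0195e-6)
F(Y) = 213/(-159 + Y) (F(Y) = (288 - 75)/(-159 + Y) = 213/(-159 + Y))
3496026/F(194) + A/3853992 = 3496026/((213/(-159 + 194))) + (1/980847)/3853992 = 3496026/((213/35)) + (1/980847)*(1/3853992) = 3496026/((213*(1/35))) + 1/3780176491224 = 3496026/(213/35) + 1/3780176491224 = 3496026*(35/213) + 1/3780176491224 = 40786970/71 + 1/3780176491224 = 154181945142258551351/268392530876904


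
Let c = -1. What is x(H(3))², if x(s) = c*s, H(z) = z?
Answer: 9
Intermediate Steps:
x(s) = -s
x(H(3))² = (-1*3)² = (-3)² = 9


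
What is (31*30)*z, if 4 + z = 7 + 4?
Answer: 6510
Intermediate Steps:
z = 7 (z = -4 + (7 + 4) = -4 + 11 = 7)
(31*30)*z = (31*30)*7 = 930*7 = 6510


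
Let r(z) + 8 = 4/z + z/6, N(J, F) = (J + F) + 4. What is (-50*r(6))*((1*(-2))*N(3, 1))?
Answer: -15200/3 ≈ -5066.7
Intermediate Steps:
N(J, F) = 4 + F + J (N(J, F) = (F + J) + 4 = 4 + F + J)
r(z) = -8 + 4/z + z/6 (r(z) = -8 + (4/z + z/6) = -8 + 4/z + z/6)
(-50*r(6))*((1*(-2))*N(3, 1)) = (-50*(-8 + 4/6 + (1/6)*6))*((1*(-2))*(4 + 1 + 3)) = (-50*(-8 + 4*(1/6) + 1))*(-2*8) = -50*(-8 + 2/3 + 1)*(-16) = -50*(-19/3)*(-16) = (950/3)*(-16) = -15200/3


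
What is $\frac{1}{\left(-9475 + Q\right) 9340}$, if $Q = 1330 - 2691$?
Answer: $- \frac{1}{101208240} \approx -9.8806 \cdot 10^{-9}$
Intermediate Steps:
$Q = -1361$ ($Q = 1330 - 2691 = -1361$)
$\frac{1}{\left(-9475 + Q\right) 9340} = \frac{1}{\left(-9475 - 1361\right) 9340} = \frac{1}{-10836} \cdot \frac{1}{9340} = \left(- \frac{1}{10836}\right) \frac{1}{9340} = - \frac{1}{101208240}$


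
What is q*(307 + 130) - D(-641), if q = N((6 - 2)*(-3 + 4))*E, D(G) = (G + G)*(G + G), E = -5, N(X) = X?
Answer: -1652264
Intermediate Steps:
D(G) = 4*G² (D(G) = (2*G)*(2*G) = 4*G²)
q = -20 (q = ((6 - 2)*(-3 + 4))*(-5) = (4*1)*(-5) = 4*(-5) = -20)
q*(307 + 130) - D(-641) = -20*(307 + 130) - 4*(-641)² = -20*437 - 4*410881 = -8740 - 1*1643524 = -8740 - 1643524 = -1652264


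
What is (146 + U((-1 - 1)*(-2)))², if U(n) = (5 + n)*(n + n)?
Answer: 47524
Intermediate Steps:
U(n) = 2*n*(5 + n) (U(n) = (5 + n)*(2*n) = 2*n*(5 + n))
(146 + U((-1 - 1)*(-2)))² = (146 + 2*((-1 - 1)*(-2))*(5 + (-1 - 1)*(-2)))² = (146 + 2*(-2*(-2))*(5 - 2*(-2)))² = (146 + 2*4*(5 + 4))² = (146 + 2*4*9)² = (146 + 72)² = 218² = 47524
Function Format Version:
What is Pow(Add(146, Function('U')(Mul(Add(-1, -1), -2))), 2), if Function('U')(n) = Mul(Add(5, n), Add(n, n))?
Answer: 47524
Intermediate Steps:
Function('U')(n) = Mul(2, n, Add(5, n)) (Function('U')(n) = Mul(Add(5, n), Mul(2, n)) = Mul(2, n, Add(5, n)))
Pow(Add(146, Function('U')(Mul(Add(-1, -1), -2))), 2) = Pow(Add(146, Mul(2, Mul(Add(-1, -1), -2), Add(5, Mul(Add(-1, -1), -2)))), 2) = Pow(Add(146, Mul(2, Mul(-2, -2), Add(5, Mul(-2, -2)))), 2) = Pow(Add(146, Mul(2, 4, Add(5, 4))), 2) = Pow(Add(146, Mul(2, 4, 9)), 2) = Pow(Add(146, 72), 2) = Pow(218, 2) = 47524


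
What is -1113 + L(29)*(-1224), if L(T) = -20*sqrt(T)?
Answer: -1113 + 24480*sqrt(29) ≈ 1.3072e+5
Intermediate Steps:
-1113 + L(29)*(-1224) = -1113 - 20*sqrt(29)*(-1224) = -1113 + 24480*sqrt(29)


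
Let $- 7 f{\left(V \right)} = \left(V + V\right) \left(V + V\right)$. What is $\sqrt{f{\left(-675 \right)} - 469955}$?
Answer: $\frac{i \sqrt{35785295}}{7} \approx 854.58 i$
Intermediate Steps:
$f{\left(V \right)} = - \frac{4 V^{2}}{7}$ ($f{\left(V \right)} = - \frac{\left(V + V\right) \left(V + V\right)}{7} = - \frac{2 V 2 V}{7} = - \frac{4 V^{2}}{7}$)
$\sqrt{f{\left(-675 \right)} - 469955} = \sqrt{- \frac{4 \left(-675\right)^{2}}{7} - 469955} = \sqrt{\left(- \frac{4}{7}\right) 455625 - 469955} = \sqrt{- \frac{1822500}{7} - 469955} = \sqrt{- \frac{5112185}{7}} = \frac{i \sqrt{35785295}}{7}$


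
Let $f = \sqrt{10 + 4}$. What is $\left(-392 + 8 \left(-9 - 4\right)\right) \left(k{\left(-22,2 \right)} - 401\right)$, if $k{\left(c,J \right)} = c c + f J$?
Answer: $-41168 - 992 \sqrt{14} \approx -44880.0$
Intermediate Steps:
$f = \sqrt{14} \approx 3.7417$
$k{\left(c,J \right)} = c^{2} + J \sqrt{14}$ ($k{\left(c,J \right)} = c c + \sqrt{14} J = c^{2} + J \sqrt{14}$)
$\left(-392 + 8 \left(-9 - 4\right)\right) \left(k{\left(-22,2 \right)} - 401\right) = \left(-392 + 8 \left(-9 - 4\right)\right) \left(\left(\left(-22\right)^{2} + 2 \sqrt{14}\right) - 401\right) = \left(-392 + 8 \left(-13\right)\right) \left(\left(484 + 2 \sqrt{14}\right) - 401\right) = \left(-392 - 104\right) \left(83 + 2 \sqrt{14}\right) = - 496 \left(83 + 2 \sqrt{14}\right) = -41168 - 992 \sqrt{14}$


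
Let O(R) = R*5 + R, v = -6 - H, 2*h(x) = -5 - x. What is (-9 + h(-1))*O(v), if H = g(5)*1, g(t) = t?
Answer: 726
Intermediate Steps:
h(x) = -5/2 - x/2 (h(x) = (-5 - x)/2 = -5/2 - x/2)
H = 5 (H = 5*1 = 5)
v = -11 (v = -6 - 1*5 = -6 - 5 = -11)
O(R) = 6*R (O(R) = 5*R + R = 6*R)
(-9 + h(-1))*O(v) = (-9 + (-5/2 - ½*(-1)))*(6*(-11)) = (-9 + (-5/2 + ½))*(-66) = (-9 - 2)*(-66) = -11*(-66) = 726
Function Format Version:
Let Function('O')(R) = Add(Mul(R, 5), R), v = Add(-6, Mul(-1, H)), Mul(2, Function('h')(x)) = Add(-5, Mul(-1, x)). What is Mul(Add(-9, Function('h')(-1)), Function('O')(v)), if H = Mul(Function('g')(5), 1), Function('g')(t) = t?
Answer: 726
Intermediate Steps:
Function('h')(x) = Add(Rational(-5, 2), Mul(Rational(-1, 2), x)) (Function('h')(x) = Mul(Rational(1, 2), Add(-5, Mul(-1, x))) = Add(Rational(-5, 2), Mul(Rational(-1, 2), x)))
H = 5 (H = Mul(5, 1) = 5)
v = -11 (v = Add(-6, Mul(-1, 5)) = Add(-6, -5) = -11)
Function('O')(R) = Mul(6, R) (Function('O')(R) = Add(Mul(5, R), R) = Mul(6, R))
Mul(Add(-9, Function('h')(-1)), Function('O')(v)) = Mul(Add(-9, Add(Rational(-5, 2), Mul(Rational(-1, 2), -1))), Mul(6, -11)) = Mul(Add(-9, Add(Rational(-5, 2), Rational(1, 2))), -66) = Mul(Add(-9, -2), -66) = Mul(-11, -66) = 726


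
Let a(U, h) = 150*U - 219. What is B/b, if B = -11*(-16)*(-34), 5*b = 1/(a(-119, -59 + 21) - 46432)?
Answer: 1929869920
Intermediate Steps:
a(U, h) = -219 + 150*U
b = -1/322505 (b = 1/(5*((-219 + 150*(-119)) - 46432)) = 1/(5*((-219 - 17850) - 46432)) = 1/(5*(-18069 - 46432)) = (⅕)/(-64501) = (⅕)*(-1/64501) = -1/322505 ≈ -3.1007e-6)
B = -5984 (B = 176*(-34) = -5984)
B/b = -5984/(-1/322505) = -5984*(-322505) = 1929869920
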